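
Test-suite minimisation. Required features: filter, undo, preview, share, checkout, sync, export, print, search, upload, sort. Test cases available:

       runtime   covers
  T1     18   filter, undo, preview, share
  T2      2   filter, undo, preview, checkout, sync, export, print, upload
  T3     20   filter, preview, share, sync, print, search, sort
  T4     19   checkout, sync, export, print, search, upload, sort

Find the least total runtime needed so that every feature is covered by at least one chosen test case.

T2, T3 cover every feature at runtime 2 + 20 = 22.
Any cover uses at least 2 test cases; among all covering selections none totals below 22.

22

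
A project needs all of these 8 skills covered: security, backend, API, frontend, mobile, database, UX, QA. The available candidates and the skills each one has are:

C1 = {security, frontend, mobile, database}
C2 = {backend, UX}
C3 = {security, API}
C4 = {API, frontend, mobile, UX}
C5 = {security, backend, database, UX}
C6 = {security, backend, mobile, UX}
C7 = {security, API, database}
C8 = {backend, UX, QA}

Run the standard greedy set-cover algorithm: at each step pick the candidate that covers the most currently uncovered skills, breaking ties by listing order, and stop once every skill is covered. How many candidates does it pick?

Pick 1: C1 covers 4 new skills (security, frontend, mobile, database).
Pick 2: C8 covers 3 new skills (backend, UX, QA).
Pick 3: C3 covers 1 new skills (API).
Greedy uses 3 candidates.

3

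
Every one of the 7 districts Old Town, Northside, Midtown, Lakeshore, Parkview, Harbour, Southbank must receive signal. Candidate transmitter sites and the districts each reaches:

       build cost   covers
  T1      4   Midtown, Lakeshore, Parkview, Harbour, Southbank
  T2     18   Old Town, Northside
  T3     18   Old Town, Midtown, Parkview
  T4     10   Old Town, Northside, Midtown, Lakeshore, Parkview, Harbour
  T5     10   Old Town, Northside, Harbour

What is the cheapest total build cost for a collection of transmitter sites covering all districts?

T1, T4 cover every district at build cost 4 + 10 = 14.
Any cover uses at least 2 transmitter sites; among all covering selections none totals below 14.

14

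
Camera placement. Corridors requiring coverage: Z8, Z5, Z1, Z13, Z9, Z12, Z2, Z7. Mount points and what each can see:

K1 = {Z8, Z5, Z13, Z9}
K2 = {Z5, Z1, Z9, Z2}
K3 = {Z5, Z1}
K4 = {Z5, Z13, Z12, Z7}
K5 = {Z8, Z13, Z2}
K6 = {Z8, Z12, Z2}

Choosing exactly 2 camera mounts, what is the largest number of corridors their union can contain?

7

Choosing K2, K4 covers {Z5, Z1, Z13, Z9, Z12, Z2, Z7} — 7 corridors.
No choice of 2 camera mounts does better; here Z8 is left uncovered.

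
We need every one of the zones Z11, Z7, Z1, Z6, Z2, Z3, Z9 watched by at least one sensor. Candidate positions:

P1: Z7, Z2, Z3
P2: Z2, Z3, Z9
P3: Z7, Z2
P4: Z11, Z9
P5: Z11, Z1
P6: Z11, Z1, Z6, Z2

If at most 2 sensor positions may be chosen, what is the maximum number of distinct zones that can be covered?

Choosing P1, P6 covers {Z11, Z7, Z1, Z6, Z2, Z3} — 6 zones.
No choice of 2 sensor positions does better; here Z9 is left uncovered.

6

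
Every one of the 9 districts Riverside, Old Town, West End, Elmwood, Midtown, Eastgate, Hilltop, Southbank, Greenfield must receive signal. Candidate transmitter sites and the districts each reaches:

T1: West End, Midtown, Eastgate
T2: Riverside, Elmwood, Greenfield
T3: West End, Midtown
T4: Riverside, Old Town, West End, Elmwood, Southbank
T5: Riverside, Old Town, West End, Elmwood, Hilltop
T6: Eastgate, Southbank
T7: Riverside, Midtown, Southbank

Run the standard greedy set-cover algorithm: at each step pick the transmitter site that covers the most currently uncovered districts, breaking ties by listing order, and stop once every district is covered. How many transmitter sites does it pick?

4

Pick 1: T4 covers 5 new districts (Riverside, Old Town, West End, Elmwood, Southbank).
Pick 2: T1 covers 2 new districts (Midtown, Eastgate).
Pick 3: T2 covers 1 new districts (Greenfield).
Pick 4: T5 covers 1 new districts (Hilltop).
Greedy uses 4 transmitter sites.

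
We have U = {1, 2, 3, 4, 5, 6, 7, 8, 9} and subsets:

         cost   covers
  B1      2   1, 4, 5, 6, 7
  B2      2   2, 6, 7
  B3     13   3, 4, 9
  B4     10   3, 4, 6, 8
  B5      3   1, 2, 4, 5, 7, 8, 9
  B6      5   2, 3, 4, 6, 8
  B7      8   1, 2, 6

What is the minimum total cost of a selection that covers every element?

B5, B6 cover every element at cost 3 + 5 = 8.
Any cover uses at least 2 sets; among all covering selections none totals below 8.

8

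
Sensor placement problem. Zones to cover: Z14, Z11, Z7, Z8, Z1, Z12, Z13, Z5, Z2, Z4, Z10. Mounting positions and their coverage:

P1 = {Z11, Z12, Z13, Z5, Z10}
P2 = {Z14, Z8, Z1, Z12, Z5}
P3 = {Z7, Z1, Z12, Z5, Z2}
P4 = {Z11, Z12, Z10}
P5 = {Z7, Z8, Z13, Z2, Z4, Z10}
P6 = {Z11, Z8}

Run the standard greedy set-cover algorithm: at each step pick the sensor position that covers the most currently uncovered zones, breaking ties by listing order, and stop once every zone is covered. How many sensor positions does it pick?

Pick 1: P5 covers 6 new zones (Z7, Z8, Z13, Z2, Z4, Z10).
Pick 2: P2 covers 4 new zones (Z14, Z1, Z12, Z5).
Pick 3: P1 covers 1 new zones (Z11).
Greedy uses 3 sensor positions.

3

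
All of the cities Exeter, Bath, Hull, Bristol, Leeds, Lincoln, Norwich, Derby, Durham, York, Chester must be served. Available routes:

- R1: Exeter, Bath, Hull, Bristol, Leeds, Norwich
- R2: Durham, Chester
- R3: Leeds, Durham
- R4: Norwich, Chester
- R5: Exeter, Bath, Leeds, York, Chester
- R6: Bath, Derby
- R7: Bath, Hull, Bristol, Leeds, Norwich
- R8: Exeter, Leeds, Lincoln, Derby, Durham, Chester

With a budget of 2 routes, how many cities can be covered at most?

Choosing R1, R8 covers {Exeter, Bath, Hull, Bristol, Leeds, Lincoln, Norwich, Derby, Durham, Chester} — 10 cities.
No choice of 2 routes does better; here York is left uncovered.

10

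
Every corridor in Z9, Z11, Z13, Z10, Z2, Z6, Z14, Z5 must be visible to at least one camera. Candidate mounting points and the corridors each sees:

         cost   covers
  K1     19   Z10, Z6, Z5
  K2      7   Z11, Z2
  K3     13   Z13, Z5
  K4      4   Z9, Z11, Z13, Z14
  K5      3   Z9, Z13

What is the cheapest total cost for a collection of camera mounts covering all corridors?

K1, K2, K4 cover every corridor at cost 19 + 7 + 4 = 30.
Any cover uses at least 3 camera mounts; among all covering selections none totals below 30.

30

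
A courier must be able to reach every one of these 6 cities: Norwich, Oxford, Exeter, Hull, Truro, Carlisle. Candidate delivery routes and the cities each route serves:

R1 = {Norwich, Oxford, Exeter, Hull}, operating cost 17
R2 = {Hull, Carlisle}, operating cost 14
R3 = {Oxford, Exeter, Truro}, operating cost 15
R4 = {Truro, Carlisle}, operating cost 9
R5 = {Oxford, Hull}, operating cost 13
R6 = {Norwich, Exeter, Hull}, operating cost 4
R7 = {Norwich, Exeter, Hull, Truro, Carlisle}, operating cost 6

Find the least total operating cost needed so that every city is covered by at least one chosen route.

19

R5, R7 cover every city at operating cost 13 + 6 = 19.
Any cover uses at least 2 routes; among all covering selections none totals below 19.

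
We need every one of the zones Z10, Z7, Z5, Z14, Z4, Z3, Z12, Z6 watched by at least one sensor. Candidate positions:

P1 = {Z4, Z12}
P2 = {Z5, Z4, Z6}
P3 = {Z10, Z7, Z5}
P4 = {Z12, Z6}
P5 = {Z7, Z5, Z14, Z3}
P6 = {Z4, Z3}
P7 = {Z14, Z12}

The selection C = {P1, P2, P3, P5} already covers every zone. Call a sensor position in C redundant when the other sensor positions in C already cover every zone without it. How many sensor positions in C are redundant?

Drop P1: Z12 uncovered — not redundant.
Drop P2: Z6 uncovered — not redundant.
Drop P3: Z10 uncovered — not redundant.
Drop P5: Z14, Z3 uncovered — not redundant.
None of the sensor positions in C is redundant.

0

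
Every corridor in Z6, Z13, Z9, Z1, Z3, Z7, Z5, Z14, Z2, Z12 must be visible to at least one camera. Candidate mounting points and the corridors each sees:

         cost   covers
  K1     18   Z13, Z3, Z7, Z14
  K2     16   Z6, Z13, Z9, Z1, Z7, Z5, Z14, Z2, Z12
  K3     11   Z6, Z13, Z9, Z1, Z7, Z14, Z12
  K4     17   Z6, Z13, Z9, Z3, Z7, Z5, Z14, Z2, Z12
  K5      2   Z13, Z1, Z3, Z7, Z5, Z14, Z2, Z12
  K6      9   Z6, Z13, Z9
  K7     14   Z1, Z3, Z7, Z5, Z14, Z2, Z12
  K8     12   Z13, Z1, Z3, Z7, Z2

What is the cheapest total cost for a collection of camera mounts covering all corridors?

K5, K6 cover every corridor at cost 2 + 9 = 11.
Any cover uses at least 2 camera mounts; among all covering selections none totals below 11.

11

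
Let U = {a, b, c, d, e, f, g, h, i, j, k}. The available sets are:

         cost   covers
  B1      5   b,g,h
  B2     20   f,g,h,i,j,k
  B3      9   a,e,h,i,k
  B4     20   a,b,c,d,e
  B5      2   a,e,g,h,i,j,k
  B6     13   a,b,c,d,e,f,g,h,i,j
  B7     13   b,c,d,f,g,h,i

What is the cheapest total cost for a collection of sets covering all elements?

B5, B6 cover every element at cost 2 + 13 = 15.
Any cover uses at least 2 sets; among all covering selections none totals below 15.

15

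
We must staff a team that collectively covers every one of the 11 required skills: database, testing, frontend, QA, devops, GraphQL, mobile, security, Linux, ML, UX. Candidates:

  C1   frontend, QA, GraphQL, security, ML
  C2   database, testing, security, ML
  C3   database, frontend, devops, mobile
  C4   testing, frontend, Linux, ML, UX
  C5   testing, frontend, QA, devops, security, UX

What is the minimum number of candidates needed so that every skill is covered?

C1, C3, C4 together cover {database, testing, frontend, QA, devops, GraphQL, mobile, security, Linux, ML, UX} — every skill.
No 2 of the 5 candidates cover everything (all 10 pairs fall short), so 3 is minimum.
Greedy (largest uncovered first) would take C5, C1, C3, C4 — 4 candidates — but 3 suffice.

3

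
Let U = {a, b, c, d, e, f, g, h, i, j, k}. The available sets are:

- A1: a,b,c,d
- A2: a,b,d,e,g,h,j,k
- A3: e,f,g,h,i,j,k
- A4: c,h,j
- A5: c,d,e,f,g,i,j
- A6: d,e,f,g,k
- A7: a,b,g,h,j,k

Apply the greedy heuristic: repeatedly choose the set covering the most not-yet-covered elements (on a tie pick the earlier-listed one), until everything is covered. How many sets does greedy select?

2

Pick 1: A2 covers 8 new elements (a, b, d, e, g, h, j, k).
Pick 2: A5 covers 3 new elements (c, f, i).
Greedy uses 2 sets.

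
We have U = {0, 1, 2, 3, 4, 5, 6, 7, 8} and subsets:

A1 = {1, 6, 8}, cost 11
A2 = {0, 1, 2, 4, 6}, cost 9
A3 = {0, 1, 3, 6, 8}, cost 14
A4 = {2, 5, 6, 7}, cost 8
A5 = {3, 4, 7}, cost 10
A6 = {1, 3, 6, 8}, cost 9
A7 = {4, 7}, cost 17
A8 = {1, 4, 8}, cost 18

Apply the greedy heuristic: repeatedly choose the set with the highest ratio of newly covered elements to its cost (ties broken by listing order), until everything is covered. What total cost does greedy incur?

Pick 1: A2 adds 5 new (0, 1, 2, 4, 6) at cost 9 (ratio 5/9).
Pick 2: A4 adds 2 new (5, 7) at cost 8 (ratio 2/8).
Pick 3: A6 adds 2 new (3, 8) at cost 9 (ratio 2/9).
Greedy total cost: 9 + 8 + 9 = 26.

26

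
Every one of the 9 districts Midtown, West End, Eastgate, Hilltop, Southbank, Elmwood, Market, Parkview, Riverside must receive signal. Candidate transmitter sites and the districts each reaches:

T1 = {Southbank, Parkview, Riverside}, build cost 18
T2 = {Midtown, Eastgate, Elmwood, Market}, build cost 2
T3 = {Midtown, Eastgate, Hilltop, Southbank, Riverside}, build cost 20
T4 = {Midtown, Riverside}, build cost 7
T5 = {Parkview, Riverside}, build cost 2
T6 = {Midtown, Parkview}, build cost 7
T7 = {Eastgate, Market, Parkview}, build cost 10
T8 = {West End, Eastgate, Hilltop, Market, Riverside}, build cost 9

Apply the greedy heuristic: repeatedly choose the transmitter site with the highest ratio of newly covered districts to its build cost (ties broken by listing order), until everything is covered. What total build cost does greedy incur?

Pick 1: T2 adds 4 new (Midtown, Eastgate, Elmwood, Market) at build cost 2 (ratio 4/2).
Pick 2: T5 adds 2 new (Parkview, Riverside) at build cost 2 (ratio 2/2).
Pick 3: T8 adds 2 new (West End, Hilltop) at build cost 9 (ratio 2/9).
Pick 4: T1 adds 1 new (Southbank) at build cost 18 (ratio 1/18).
Greedy total build cost: 2 + 2 + 9 + 18 = 31. (The true optimum is 29, so greedy overshoots here.)

31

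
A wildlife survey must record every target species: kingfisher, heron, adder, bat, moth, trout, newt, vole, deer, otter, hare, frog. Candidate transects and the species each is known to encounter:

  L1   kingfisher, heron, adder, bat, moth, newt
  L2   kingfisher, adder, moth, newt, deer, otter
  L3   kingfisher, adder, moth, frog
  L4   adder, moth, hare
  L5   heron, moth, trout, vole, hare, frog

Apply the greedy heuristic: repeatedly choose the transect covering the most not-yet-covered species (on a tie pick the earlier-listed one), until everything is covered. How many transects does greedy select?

Pick 1: L1 covers 6 new species (kingfisher, heron, adder, bat, moth, newt).
Pick 2: L5 covers 4 new species (trout, vole, hare, frog).
Pick 3: L2 covers 2 new species (deer, otter).
Greedy uses 3 transects.

3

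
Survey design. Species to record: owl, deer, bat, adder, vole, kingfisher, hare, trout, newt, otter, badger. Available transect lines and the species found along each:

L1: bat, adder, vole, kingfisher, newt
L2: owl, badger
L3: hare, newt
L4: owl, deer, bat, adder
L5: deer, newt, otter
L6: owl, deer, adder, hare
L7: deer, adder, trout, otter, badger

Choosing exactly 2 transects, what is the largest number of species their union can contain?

Choosing L1, L7 covers {deer, bat, adder, vole, kingfisher, trout, newt, otter, badger} — 9 species.
No choice of 2 transects does better; here owl, hare are left uncovered.

9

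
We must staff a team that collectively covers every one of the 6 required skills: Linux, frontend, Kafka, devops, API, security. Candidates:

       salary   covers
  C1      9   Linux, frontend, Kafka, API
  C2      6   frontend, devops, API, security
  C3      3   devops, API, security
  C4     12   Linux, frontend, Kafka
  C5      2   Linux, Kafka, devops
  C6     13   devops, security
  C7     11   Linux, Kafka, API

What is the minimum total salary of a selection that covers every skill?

C2, C5 cover every skill at salary 6 + 2 = 8.
Any cover uses at least 2 candidates; among all covering selections none totals below 8.

8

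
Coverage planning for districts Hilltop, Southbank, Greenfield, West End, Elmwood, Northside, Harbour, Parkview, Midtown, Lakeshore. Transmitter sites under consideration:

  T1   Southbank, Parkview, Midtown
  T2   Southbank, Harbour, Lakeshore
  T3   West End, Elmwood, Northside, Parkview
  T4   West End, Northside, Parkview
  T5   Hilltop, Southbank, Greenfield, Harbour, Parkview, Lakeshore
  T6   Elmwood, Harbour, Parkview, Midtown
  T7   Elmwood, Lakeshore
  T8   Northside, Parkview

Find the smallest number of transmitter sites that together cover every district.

T1, T3, T5 together cover {Hilltop, Southbank, Greenfield, West End, Elmwood, Northside, Harbour, Parkview, Midtown, Lakeshore} — every district.
No 2 of the 8 transmitter sites cover everything (all 28 pairs fall short), so 3 is minimum.

3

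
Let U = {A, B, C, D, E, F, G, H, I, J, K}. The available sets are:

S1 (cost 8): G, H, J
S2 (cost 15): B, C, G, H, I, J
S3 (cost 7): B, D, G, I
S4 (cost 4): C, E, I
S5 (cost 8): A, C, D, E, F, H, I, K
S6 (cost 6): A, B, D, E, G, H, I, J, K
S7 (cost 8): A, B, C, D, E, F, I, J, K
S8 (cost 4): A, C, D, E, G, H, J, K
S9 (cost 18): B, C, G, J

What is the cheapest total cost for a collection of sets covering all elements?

12

S7, S8 cover every element at cost 8 + 4 = 12.
Any cover uses at least 2 sets; among all covering selections none totals below 12.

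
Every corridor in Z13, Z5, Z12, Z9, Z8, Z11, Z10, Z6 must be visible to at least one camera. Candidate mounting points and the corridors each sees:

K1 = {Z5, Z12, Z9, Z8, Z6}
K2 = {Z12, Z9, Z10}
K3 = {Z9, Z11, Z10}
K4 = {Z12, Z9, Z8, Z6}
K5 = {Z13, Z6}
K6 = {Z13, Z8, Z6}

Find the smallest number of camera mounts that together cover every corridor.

3

K1, K3, K5 together cover {Z13, Z5, Z12, Z9, Z8, Z11, Z10, Z6} — every corridor.
No 2 of the 6 camera mounts cover everything (all 15 pairs fall short), so 3 is minimum.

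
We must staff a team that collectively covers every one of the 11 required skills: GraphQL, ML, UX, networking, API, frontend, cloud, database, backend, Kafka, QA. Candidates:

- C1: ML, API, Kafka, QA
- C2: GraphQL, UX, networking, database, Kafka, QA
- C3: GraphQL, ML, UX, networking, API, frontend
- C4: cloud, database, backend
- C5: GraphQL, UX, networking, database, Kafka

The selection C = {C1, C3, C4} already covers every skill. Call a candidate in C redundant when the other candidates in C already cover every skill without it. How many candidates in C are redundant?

Drop C1: Kafka, QA uncovered — not redundant.
Drop C3: GraphQL, UX, networking, frontend uncovered — not redundant.
Drop C4: cloud, database, backend uncovered — not redundant.
None of the candidates in C is redundant.

0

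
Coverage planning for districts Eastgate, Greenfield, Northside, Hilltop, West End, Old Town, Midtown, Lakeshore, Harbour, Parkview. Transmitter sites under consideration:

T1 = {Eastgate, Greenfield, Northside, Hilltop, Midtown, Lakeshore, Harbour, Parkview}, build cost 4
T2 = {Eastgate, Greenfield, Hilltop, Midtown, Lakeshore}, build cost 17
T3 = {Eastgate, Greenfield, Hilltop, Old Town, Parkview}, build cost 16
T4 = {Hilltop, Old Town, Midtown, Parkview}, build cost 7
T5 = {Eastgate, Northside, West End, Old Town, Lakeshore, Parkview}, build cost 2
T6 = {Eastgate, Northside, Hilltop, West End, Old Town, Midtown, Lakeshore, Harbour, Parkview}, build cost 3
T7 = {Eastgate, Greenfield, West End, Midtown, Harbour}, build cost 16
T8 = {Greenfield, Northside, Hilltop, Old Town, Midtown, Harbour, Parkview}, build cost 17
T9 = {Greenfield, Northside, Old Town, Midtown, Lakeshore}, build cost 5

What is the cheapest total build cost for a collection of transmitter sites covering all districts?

T1, T5 cover every district at build cost 4 + 2 = 6.
Any cover uses at least 2 transmitter sites; among all covering selections none totals below 6.

6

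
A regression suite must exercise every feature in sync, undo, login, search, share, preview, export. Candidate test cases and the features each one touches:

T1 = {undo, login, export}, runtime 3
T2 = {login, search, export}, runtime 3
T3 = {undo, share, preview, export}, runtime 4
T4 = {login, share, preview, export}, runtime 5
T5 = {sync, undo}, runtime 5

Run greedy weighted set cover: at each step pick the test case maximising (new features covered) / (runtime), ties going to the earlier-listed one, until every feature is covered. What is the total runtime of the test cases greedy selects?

Pick 1: T1 adds 3 new (undo, login, export) at runtime 3 (ratio 3/3).
Pick 2: T3 adds 2 new (share, preview) at runtime 4 (ratio 2/4).
Pick 3: T2 adds 1 new (search) at runtime 3 (ratio 1/3).
Pick 4: T5 adds 1 new (sync) at runtime 5 (ratio 1/5).
Greedy total runtime: 3 + 4 + 3 + 5 = 15. (The true optimum is 12, so greedy overshoots here.)

15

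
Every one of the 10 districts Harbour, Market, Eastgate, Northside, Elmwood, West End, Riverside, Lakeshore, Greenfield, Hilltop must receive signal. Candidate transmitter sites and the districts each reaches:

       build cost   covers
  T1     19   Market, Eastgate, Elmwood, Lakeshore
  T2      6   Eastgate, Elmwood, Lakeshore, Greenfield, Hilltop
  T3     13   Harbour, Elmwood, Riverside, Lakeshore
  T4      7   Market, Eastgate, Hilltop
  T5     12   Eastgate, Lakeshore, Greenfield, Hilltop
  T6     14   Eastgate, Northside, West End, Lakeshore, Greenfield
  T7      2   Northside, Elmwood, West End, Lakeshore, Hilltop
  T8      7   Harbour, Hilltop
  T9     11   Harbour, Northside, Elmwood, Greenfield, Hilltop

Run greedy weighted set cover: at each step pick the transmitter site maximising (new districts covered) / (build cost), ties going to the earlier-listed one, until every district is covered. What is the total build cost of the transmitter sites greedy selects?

Pick 1: T7 adds 5 new (Northside, Elmwood, West End, Lakeshore, Hilltop) at build cost 2 (ratio 5/2).
Pick 2: T2 adds 2 new (Eastgate, Greenfield) at build cost 6 (ratio 2/6).
Pick 3: T3 adds 2 new (Harbour, Riverside) at build cost 13 (ratio 2/13).
Pick 4: T4 adds 1 new (Market) at build cost 7 (ratio 1/7).
Greedy total build cost: 2 + 6 + 13 + 7 = 28.

28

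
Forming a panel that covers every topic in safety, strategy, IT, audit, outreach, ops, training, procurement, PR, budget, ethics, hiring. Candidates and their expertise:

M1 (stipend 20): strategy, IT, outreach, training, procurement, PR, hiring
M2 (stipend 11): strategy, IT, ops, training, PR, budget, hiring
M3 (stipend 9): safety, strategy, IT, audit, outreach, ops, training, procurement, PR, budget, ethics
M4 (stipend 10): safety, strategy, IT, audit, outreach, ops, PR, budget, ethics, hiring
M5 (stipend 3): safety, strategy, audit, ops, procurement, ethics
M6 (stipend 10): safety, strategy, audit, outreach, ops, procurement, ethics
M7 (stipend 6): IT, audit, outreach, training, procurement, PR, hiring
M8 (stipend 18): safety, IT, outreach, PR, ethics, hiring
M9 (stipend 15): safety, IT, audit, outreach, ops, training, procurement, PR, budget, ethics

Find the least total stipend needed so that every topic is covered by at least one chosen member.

15

M3, M7 cover every topic at stipend 9 + 6 = 15.
Any cover uses at least 2 members; among all covering selections none totals below 15.
Greedy by coverage-per-stipend would pick M5, M7, M3 for 18 — worse than the optimum 15.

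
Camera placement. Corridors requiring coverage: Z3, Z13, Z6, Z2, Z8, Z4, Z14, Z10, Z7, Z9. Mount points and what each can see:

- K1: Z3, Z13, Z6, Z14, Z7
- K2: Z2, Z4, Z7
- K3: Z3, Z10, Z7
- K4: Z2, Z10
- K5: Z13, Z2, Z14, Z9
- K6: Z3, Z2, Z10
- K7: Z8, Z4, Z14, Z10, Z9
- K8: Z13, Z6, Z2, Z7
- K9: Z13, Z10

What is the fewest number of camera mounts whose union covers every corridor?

K1, K2, K7 together cover {Z3, Z13, Z6, Z2, Z8, Z4, Z14, Z10, Z7, Z9} — every corridor.
No 2 of the 9 camera mounts cover everything (all 36 pairs fall short), so 3 is minimum.

3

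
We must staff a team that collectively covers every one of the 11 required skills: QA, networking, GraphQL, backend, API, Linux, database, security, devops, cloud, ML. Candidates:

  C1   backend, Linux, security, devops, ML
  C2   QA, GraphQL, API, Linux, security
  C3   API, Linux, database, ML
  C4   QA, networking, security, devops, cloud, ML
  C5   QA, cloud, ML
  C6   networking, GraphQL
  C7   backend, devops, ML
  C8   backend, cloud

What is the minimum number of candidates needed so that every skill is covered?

C1, C2, C3, C4 together cover {QA, networking, GraphQL, backend, API, Linux, database, security, devops, cloud, ML} — every skill.
No 3 of the 8 candidates cover everything (all 56 triples fall short), so 4 is minimum.

4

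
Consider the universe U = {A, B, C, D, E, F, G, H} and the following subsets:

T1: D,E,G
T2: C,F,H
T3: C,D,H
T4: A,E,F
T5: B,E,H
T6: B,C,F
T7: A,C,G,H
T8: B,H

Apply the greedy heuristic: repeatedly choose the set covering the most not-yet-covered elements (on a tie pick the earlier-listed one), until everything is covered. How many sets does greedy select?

Pick 1: T7 covers 4 new elements (A, C, G, H).
Pick 2: T1 covers 2 new elements (D, E).
Pick 3: T6 covers 2 new elements (B, F).
Greedy uses 3 sets.

3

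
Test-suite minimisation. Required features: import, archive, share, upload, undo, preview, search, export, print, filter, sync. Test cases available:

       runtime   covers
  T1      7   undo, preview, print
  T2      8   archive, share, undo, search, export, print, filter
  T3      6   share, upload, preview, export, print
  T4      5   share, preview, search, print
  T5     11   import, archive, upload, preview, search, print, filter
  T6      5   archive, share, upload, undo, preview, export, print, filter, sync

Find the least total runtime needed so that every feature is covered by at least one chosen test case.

T5, T6 cover every feature at runtime 11 + 5 = 16.
Any cover uses at least 2 test cases; among all covering selections none totals below 16.

16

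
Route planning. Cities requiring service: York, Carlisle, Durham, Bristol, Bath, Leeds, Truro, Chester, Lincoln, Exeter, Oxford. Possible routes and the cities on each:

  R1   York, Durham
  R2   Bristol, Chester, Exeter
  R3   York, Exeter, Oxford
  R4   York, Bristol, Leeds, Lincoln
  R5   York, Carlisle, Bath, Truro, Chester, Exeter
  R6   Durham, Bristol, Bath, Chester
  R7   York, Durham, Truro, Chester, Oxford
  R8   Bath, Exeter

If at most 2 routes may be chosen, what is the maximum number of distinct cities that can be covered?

Choosing R4, R5 covers {York, Carlisle, Bristol, Bath, Leeds, Truro, Chester, Lincoln, Exeter} — 9 cities.
No choice of 2 routes does better; here Durham, Oxford are left uncovered.

9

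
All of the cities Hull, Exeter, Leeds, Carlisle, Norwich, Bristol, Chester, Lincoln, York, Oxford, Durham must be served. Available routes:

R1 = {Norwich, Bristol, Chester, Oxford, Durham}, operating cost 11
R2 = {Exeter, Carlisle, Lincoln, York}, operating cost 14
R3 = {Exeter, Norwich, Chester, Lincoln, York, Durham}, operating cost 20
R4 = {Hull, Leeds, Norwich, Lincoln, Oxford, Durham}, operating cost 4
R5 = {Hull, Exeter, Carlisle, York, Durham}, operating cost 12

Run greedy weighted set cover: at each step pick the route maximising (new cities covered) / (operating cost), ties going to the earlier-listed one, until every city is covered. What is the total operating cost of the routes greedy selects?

27

Pick 1: R4 adds 6 new (Hull, Leeds, Norwich, Lincoln, Oxford, Durham) at operating cost 4 (ratio 6/4).
Pick 2: R5 adds 3 new (Exeter, Carlisle, York) at operating cost 12 (ratio 3/12).
Pick 3: R1 adds 2 new (Bristol, Chester) at operating cost 11 (ratio 2/11).
Greedy total operating cost: 4 + 12 + 11 = 27.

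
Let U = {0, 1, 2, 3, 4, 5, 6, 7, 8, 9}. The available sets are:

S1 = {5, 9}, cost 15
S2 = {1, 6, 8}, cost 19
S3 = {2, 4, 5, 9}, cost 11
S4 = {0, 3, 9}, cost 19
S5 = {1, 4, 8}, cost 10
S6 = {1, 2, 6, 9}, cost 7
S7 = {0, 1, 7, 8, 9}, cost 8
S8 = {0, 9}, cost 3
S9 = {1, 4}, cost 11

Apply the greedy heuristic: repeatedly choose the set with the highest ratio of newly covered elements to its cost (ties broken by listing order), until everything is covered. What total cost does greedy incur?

48

Pick 1: S8 adds 2 new (0, 9) at cost 3 (ratio 2/3).
Pick 2: S6 adds 3 new (1, 2, 6) at cost 7 (ratio 3/7).
Pick 3: S7 adds 2 new (7, 8) at cost 8 (ratio 2/8).
Pick 4: S3 adds 2 new (4, 5) at cost 11 (ratio 2/11).
Pick 5: S4 adds 1 new (3) at cost 19 (ratio 1/19).
Greedy total cost: 3 + 7 + 8 + 11 + 19 = 48. (The true optimum is 45, so greedy overshoots here.)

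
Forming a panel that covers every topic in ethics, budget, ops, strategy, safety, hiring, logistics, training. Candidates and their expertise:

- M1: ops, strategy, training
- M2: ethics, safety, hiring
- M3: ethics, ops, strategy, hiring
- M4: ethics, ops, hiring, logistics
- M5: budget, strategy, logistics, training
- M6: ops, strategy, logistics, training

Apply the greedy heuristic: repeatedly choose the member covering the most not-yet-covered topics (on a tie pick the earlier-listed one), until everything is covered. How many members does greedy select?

Pick 1: M3 covers 4 new topics (ethics, ops, strategy, hiring).
Pick 2: M5 covers 3 new topics (budget, logistics, training).
Pick 3: M2 covers 1 new topics (safety).
Greedy uses 3 members.

3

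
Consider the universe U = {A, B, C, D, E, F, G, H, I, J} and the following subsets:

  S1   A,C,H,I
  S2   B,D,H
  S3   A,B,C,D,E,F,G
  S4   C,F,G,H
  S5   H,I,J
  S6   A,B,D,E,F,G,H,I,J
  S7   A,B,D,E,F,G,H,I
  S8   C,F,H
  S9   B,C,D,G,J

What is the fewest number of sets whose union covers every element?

2

S1, S6 together cover {A, B, C, D, E, F, G, H, I, J} — every element.
No single set contains all 10 elements, so 2 is optimal.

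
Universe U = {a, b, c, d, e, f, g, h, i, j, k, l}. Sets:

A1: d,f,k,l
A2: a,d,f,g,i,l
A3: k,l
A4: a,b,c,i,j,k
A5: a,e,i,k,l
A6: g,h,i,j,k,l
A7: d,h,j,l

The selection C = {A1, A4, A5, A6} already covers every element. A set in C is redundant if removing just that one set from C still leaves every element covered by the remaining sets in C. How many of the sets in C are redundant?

0

Drop A1: d, f uncovered — not redundant.
Drop A4: b, c uncovered — not redundant.
Drop A5: e uncovered — not redundant.
Drop A6: g, h uncovered — not redundant.
None of the sets in C is redundant.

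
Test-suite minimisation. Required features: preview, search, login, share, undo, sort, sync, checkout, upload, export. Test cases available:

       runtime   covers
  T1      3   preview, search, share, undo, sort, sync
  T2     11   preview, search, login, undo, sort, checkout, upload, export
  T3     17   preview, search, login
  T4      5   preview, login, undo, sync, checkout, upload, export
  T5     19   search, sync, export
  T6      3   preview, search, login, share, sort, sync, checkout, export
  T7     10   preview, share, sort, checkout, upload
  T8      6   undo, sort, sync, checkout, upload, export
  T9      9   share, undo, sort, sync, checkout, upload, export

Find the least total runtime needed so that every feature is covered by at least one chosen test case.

8

T1, T4 cover every feature at runtime 3 + 5 = 8.
Any cover uses at least 2 test cases; among all covering selections none totals below 8.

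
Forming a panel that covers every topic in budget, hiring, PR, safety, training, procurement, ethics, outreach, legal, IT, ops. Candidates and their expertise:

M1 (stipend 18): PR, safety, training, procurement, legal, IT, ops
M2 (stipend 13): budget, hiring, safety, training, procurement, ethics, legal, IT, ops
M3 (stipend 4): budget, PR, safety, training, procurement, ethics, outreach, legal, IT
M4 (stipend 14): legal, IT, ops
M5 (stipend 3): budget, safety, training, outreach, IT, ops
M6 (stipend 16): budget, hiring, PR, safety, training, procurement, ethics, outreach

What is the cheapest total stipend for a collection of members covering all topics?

M2, M3 cover every topic at stipend 13 + 4 = 17.
Any cover uses at least 2 members; among all covering selections none totals below 17.
Greedy by coverage-per-stipend would pick M3, M5, M2 for 20 — worse than the optimum 17.

17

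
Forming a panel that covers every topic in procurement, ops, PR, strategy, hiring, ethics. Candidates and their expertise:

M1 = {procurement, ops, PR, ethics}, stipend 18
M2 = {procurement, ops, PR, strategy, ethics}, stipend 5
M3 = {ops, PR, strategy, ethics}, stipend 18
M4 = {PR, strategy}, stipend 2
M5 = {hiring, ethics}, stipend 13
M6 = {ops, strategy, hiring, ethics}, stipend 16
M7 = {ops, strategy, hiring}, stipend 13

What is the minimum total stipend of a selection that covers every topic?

M2, M5 cover every topic at stipend 5 + 13 = 18.
Any cover uses at least 2 members; among all covering selections none totals below 18.

18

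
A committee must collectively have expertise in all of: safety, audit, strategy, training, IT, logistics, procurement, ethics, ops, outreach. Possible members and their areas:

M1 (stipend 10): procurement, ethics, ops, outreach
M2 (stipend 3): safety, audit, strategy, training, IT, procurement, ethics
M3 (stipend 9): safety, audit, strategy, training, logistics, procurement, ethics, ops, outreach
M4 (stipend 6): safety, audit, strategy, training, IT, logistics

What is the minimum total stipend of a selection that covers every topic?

M2, M3 cover every topic at stipend 3 + 9 = 12.
Any cover uses at least 2 members; among all covering selections none totals below 12.

12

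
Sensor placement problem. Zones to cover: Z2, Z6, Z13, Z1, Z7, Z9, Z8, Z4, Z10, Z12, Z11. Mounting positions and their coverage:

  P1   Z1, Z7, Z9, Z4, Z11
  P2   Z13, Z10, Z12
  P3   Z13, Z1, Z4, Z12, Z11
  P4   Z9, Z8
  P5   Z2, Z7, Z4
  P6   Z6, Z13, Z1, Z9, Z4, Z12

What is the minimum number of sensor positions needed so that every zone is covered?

5

P1, P2, P4, P5, P6 together cover {Z2, Z6, Z13, Z1, Z7, Z9, Z8, Z4, Z10, Z12, Z11} — every zone.
No 4 of the 6 sensor positions cover everything (all 15 size-4 selections fall short), so 5 is minimum.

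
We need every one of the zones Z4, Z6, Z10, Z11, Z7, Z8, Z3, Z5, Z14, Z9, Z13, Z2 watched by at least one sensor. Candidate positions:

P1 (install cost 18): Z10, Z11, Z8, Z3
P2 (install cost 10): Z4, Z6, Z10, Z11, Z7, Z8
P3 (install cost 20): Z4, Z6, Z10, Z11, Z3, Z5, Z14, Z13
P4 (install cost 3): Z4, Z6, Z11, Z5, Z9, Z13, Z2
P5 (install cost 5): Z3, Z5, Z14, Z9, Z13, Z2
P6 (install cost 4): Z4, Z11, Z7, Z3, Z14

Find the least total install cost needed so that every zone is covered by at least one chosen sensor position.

P2, P5 cover every zone at install cost 10 + 5 = 15.
Any cover uses at least 2 sensor positions; among all covering selections none totals below 15.

15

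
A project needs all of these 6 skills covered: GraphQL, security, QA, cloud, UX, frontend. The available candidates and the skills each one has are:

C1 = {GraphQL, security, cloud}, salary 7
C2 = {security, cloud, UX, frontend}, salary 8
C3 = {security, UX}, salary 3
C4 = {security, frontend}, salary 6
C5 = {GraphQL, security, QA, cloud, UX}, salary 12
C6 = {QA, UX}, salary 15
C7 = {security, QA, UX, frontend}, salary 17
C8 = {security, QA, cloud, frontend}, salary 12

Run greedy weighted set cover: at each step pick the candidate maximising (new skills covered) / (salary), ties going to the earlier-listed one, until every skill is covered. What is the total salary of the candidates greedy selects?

28

Pick 1: C3 adds 2 new (security, UX) at salary 3 (ratio 2/3).
Pick 2: C1 adds 2 new (GraphQL, cloud) at salary 7 (ratio 2/7).
Pick 3: C4 adds 1 new (frontend) at salary 6 (ratio 1/6).
Pick 4: C5 adds 1 new (QA) at salary 12 (ratio 1/12).
Greedy total salary: 3 + 7 + 6 + 12 = 28. (The true optimum is 18, so greedy overshoots here.)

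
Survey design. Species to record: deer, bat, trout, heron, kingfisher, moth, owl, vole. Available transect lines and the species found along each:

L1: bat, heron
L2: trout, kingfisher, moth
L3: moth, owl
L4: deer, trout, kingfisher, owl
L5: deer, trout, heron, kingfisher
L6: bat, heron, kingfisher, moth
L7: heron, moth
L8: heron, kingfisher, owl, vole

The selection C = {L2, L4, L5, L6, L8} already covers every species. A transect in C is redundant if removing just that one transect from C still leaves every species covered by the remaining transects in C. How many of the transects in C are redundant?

Drop L2: the rest still cover every species — redundant.
Drop L4: the rest still cover every species — redundant.
Drop L5: the rest still cover every species — redundant.
Drop L6: bat uncovered — not redundant.
Drop L8: vole uncovered — not redundant.
3 redundant: L2, L4, L5.

3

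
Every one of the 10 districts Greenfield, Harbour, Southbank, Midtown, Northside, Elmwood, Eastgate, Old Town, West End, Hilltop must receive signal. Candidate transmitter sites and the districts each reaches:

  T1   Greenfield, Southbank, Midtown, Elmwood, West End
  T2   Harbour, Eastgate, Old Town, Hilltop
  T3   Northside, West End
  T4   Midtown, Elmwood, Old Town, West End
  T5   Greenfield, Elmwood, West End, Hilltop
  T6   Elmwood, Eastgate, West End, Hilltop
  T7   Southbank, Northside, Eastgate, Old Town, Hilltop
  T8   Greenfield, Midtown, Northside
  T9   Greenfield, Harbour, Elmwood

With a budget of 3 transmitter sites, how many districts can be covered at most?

10

Choosing T1, T2, T3 covers {Greenfield, Harbour, Southbank, Midtown, Northside, Elmwood, Eastgate, Old Town, West End, Hilltop} — 10 districts.
That is all 10 districts.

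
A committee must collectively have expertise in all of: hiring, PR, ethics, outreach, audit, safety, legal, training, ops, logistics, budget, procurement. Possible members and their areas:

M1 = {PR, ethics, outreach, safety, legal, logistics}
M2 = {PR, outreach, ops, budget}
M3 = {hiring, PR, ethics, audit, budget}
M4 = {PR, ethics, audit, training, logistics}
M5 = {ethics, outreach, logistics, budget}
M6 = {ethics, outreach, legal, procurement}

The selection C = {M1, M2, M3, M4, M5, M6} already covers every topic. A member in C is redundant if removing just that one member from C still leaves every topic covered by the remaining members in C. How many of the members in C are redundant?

Drop M1: safety uncovered — not redundant.
Drop M2: ops uncovered — not redundant.
Drop M3: hiring uncovered — not redundant.
Drop M4: training uncovered — not redundant.
Drop M5: the rest still cover every topic — redundant.
Drop M6: procurement uncovered — not redundant.
1 redundant: M5.

1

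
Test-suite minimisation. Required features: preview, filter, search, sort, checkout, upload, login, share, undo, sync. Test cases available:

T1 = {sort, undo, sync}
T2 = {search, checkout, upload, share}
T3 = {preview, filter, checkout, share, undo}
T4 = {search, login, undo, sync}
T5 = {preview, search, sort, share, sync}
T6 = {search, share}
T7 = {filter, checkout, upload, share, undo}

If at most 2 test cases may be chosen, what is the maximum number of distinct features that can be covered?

9

Choosing T5, T7 covers {preview, filter, search, sort, checkout, upload, share, undo, sync} — 9 features.
No choice of 2 test cases does better; here login is left uncovered.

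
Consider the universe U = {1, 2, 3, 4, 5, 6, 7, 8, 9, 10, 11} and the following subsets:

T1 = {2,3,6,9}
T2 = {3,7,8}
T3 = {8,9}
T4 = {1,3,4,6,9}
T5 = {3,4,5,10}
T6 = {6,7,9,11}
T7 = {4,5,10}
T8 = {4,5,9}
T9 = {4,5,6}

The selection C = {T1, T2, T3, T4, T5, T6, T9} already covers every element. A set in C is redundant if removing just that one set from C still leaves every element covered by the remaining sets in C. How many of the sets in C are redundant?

3

Drop T1: 2 uncovered — not redundant.
Drop T2: the rest still cover every element — redundant.
Drop T3: the rest still cover every element — redundant.
Drop T4: 1 uncovered — not redundant.
Drop T5: 10 uncovered — not redundant.
Drop T6: 11 uncovered — not redundant.
Drop T9: the rest still cover every element — redundant.
3 redundant: T2, T3, T9.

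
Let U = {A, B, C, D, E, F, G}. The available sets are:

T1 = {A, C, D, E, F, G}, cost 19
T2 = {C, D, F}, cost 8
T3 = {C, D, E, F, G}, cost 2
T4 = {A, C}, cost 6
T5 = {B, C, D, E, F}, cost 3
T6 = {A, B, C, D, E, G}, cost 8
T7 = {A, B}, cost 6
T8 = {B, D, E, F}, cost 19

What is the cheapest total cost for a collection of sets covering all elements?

8

T3, T7 cover every element at cost 2 + 6 = 8.
Any cover uses at least 2 sets; among all covering selections none totals below 8.
Greedy by coverage-per-cost would pick T3, T5, T4 for 11 — worse than the optimum 8.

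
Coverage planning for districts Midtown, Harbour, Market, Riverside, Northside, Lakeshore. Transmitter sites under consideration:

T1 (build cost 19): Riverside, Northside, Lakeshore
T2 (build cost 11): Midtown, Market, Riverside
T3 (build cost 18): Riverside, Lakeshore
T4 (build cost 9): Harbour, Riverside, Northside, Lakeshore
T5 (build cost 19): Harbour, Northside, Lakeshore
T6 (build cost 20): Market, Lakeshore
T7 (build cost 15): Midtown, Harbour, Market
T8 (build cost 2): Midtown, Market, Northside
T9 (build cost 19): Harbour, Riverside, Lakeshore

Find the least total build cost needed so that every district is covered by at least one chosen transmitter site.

11

T4, T8 cover every district at build cost 9 + 2 = 11.
Any cover uses at least 2 transmitter sites; among all covering selections none totals below 11.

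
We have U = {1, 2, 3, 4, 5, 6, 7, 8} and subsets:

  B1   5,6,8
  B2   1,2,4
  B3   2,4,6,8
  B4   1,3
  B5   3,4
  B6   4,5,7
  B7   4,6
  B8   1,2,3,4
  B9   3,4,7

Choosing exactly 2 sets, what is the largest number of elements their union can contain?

7

Choosing B1, B8 covers {1, 2, 3, 4, 5, 6, 8} — 7 elements.
No choice of 2 sets does better; here 7 is left uncovered.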